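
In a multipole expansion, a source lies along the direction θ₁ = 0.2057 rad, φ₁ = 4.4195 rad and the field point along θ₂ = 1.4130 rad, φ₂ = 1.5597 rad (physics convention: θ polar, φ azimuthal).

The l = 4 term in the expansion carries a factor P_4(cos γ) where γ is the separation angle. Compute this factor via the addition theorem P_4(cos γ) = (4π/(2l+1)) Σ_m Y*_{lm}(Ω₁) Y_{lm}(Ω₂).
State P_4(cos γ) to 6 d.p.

Summing Y*_{l m}(θ₁,φ₁)·Y_{l m}(θ₂,φ₂) over m ∈ [−4, 4]; prefactor 4π/(2·4+1) = 1.396263:
  [-4]  conj(Y_{4,-4})(Ω₁) = 0.00030 - 0.00071j ; Y_{4,-4}(Ω₂) = 0.42053 + 0.01868j ; Δ = 0.00014 - 0.00029j
  [-3]  conj(Y_{4,-3})(Ω₁) = 0.00804 + 0.00666j ; Y_{4,-3}(Ω₂) = -0.00631 + 0.18935j ; Δ = -0.00131 + 0.00148j
  [-2]  conj(Y_{4,-2})(Ω₁) = -0.06638 + 0.04404j ; Y_{4,-2}(Ω₂) = 0.26980 + 0.00599j ; Δ = -0.01817 + 0.01148j
  [-1]  conj(Y_{4,-1})(Ω₁) = -0.10127 - 0.33581j ; Y_{4,-1}(Ω₂) = -0.00230 + 0.20755j ; Δ = 0.06993 - 0.02024j
  [+0]  conj(Y_{4,0})(Ω₁) = 0.67620 + 0.00000j ; Y_{4,0}(Ω₂) = 0.24125 + 0.00000j ; Δ = 0.16313 + 0.00000j
  [+1]  conj(Y_{4,1})(Ω₁) = 0.10127 - 0.33581j ; Y_{4,1}(Ω₂) = 0.00230 + 0.20755j ; Δ = 0.06993 + 0.02024j
  [+2]  conj(Y_{4,2})(Ω₁) = -0.06638 - 0.04404j ; Y_{4,2}(Ω₂) = 0.26980 - 0.00599j ; Δ = -0.01817 - 0.01148j
  [+3]  conj(Y_{4,3})(Ω₁) = -0.00804 + 0.00666j ; Y_{4,3}(Ω₂) = 0.00631 + 0.18935j ; Δ = -0.00131 - 0.00148j
  [+4]  conj(Y_{4,4})(Ω₁) = 0.00030 + 0.00071j ; Y_{4,4}(Ω₂) = 0.42053 - 0.01868j ; Δ = 0.00014 + 0.00029j
Σ over m = 0.26430 + 0.00000j; ×(4π/9) → 0.36903 + 0.00000j. Real part: 0.369032

0.369032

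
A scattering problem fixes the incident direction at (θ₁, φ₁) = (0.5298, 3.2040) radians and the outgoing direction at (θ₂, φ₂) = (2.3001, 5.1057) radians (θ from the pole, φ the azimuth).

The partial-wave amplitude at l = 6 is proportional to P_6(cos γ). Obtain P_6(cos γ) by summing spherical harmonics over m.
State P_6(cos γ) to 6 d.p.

-0.116880

Summing Y*_{l m}(θ₁,φ₁)·Y_{l m}(θ₂,φ₂) over m ∈ [−6, 6]; prefactor 4π/(2·6+1) = 0.966644:
  m=-6: 0.00749 + 0.00294j × 0.05892 + 0.05849j = 0.00027 + 0.00061j  (running Σ = 0.00027 + 0.00061j)
  m=-5: -0.04530 - 0.01461j × -0.23715 + 0.09908j = 0.01219 - 0.00102j  (running Σ = 0.01246 - 0.00041j)
  m=-4: 0.16215 + 0.04134j × -0.00105 - 0.42837j = 0.01754 - 0.06950j  (running Σ = 0.03000 - 0.06991j)
  m=-3: -0.36998 - 0.07009j × 0.31348 + 0.12918j = -0.10693 - 0.06976j  (running Σ = -0.07693 - 0.13968j)
  m=-2: 0.48642 + 0.06103j × 0.06218 - 0.06234j = 0.03405 - 0.02653j  (running Σ = -0.04288 - 0.16620j)
  m=-1: -0.17184 - 0.01074j × 0.14235 + 0.34306j = -0.02078 - 0.06048j  (running Σ = -0.06366 - 0.22668j)
  m=0: -0.38769 + 0.00000j × -0.01651 + 0.00000j = 0.00640 + 0.00000j  (running Σ = -0.05726 - 0.22668j)
  m=1: 0.17184 - 0.01074j × -0.14235 + 0.34306j = -0.02078 + 0.06048j  (running Σ = -0.07803 - 0.16620j)
  m=2: 0.48642 - 0.06103j × 0.06218 + 0.06234j = 0.03405 + 0.02653j  (running Σ = -0.04398 - 0.13968j)
  m=3: 0.36998 - 0.07009j × -0.31348 + 0.12918j = -0.10693 + 0.06976j  (running Σ = -0.15091 - 0.06991j)
  m=4: 0.16215 - 0.04134j × -0.00105 + 0.42837j = 0.01754 + 0.06950j  (running Σ = -0.13337 - 0.00041j)
  m=5: 0.04530 - 0.01461j × 0.23715 + 0.09908j = 0.01219 + 0.00102j  (running Σ = -0.12118 + 0.00061j)
  m=6: 0.00749 - 0.00294j × 0.05892 - 0.05849j = 0.00027 - 0.00061j  (running Σ = -0.12091 - 0.00000j)
Σ over m = -0.12091 - 0.00000j; ×(4π/13) → -0.11688 - 0.00000j. Real part: -0.116880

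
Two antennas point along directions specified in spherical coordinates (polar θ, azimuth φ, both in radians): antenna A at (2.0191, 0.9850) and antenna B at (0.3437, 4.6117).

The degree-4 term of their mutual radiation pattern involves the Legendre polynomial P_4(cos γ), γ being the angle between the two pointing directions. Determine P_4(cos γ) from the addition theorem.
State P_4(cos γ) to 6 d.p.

-0.424793

Addition theorem: P_4(cos γ) = (4π/9) Σ_m Y*_{lm}(Ω₁) Y_{lm}(Ω₂), m = −4…4:
  term(m=-4) = -0.00060 - 0.00155j   from Y*(Ω₁)=-0.20369 - 0.20905j, Y(Ω₂)=0.00525 + 0.00224j
  term(m=-3) = 0.00206 - 0.01779j   from Y*(Ω₁)=0.39017 - 0.07366j, Y(Ω₂)=0.01341 - 0.04305j
  term(m=-2) = 0.00956 - 0.01396j   from Y*(Ω₁)=-0.03327 + 0.07887j, Y(Ω₂)=-0.19372 - 0.03955j
  term(m=-1) = -0.13250 + 0.06985j   from Y*(Ω₁)=0.17214 + 0.25945j, Y(Ω₂)=-0.04836 + 0.47864j
  term(m=+0) = -0.06128 + 0.00000j   from Y*(Ω₁)=-0.14818 + 0.00000j, Y(Ω₂)=0.41354 + 0.00000j
  term(m=+1) = -0.13250 - 0.06985j   from Y*(Ω₁)=-0.17214 + 0.25945j, Y(Ω₂)=0.04836 + 0.47864j
  term(m=+2) = 0.00956 + 0.01396j   from Y*(Ω₁)=-0.03327 - 0.07887j, Y(Ω₂)=-0.19372 + 0.03955j
  term(m=+3) = 0.00206 + 0.01779j   from Y*(Ω₁)=-0.39017 - 0.07366j, Y(Ω₂)=-0.01341 - 0.04305j
  term(m=+4) = -0.00060 + 0.00155j   from Y*(Ω₁)=-0.20369 + 0.20905j, Y(Ω₂)=0.00525 - 0.00224j
Σ over m = -0.30424 - 0.00000j; ×(4π/9) → -0.42479 - 0.00000j. Real part: -0.424793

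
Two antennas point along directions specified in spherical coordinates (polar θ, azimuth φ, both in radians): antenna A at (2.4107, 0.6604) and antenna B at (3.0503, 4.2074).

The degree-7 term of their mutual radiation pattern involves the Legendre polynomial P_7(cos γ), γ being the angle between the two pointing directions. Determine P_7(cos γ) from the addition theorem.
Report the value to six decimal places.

0.193118

Summing Y*_{l m}(θ₁,φ₁)·Y_{l m}(θ₂,φ₂) over m ∈ [−7, 7]; prefactor 4π/(2·7+1) = 0.837758:
  m=-7: (-0.002642, -0.029415) × (-0.000000, 0.000000) = (0.000000, 0.000000)  (running Σ = (0.000000, 0.000000))
  m=-6: (0.084018, 0.090189) × (-0.000001, 0.000000) = (-0.000000, -0.000000)  (running Σ = (-0.000000, -0.000000))
  m=-5: (-0.298011, -0.048217) × (-0.000016, -0.000022) = (0.000004, 0.000007)  (running Σ = (0.000004, 0.000007))
  m=-4: (0.400587, -0.218838) × (0.000217, -0.000450) = (-0.000012, -0.000228)  (running Σ = (-0.000008, -0.000220))
  m=-3: (-0.136048, 0.312673) × (0.006543, -0.000366) = (-0.000776, 0.002096)  (running Σ = (-0.000784, 0.001875))
  m=-2: (0.026093, 0.102190) × (0.032060, 0.051043) = (-0.004380, 0.004608)  (running Σ = (-0.005163, 0.006483))
  m=-1: (-0.309702, -0.240559) × (-0.170341, 0.308142) = (0.126881, -0.054455)  (running Σ = (0.121718, -0.047972))
  m=0: (0.013335, -0.000000) × (-0.968697, 0.000000) = (-0.012918, 0.000000)  (running Σ = (0.108800, -0.047972))
  m=1: (0.309702, -0.240559) × (0.170341, 0.308142) = (0.126881, 0.054455)  (running Σ = (0.235681, 0.006483))
  m=2: (0.026093, -0.102190) × (0.032060, -0.051043) = (-0.004380, -0.004608)  (running Σ = (0.231302, 0.001875))
  m=3: (0.136048, 0.312673) × (-0.006543, -0.000366) = (-0.000776, -0.002096)  (running Σ = (0.230526, -0.000220))
  m=4: (0.400587, 0.218838) × (0.000217, 0.000450) = (-0.000012, 0.000228)  (running Σ = (0.230514, 0.000007))
  m=5: (0.298011, -0.048217) × (0.000016, -0.000022) = (0.000004, -0.000007)  (running Σ = (0.230518, -0.000000))
  m=6: (0.084018, -0.090189) × (-0.000001, -0.000000) = (-0.000000, 0.000000)  (running Σ = (0.230518, 0.000000))
  m=7: (0.002642, -0.029415) × (0.000000, 0.000000) = (0.000000, -0.000000)  (running Σ = (0.230518, 0.000000))
Accumulated sum (0.230518, 0.000000); after 4π/(2l+1) scaling, (0.193118, 0.000000) ⇒ P_7 = 0.193118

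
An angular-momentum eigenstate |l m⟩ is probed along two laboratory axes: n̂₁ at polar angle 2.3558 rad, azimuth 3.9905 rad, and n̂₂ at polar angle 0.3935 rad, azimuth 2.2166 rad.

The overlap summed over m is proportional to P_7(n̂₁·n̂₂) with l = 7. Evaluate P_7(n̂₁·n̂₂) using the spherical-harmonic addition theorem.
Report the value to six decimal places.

-0.125690

Summing Y*_{l m}(θ₁,φ₁)·Y_{l m}(θ₂,φ₂) over m ∈ [−7, 7]; prefactor 4π/(2·7+1) = 0.837758:
  term(m=-7) = 0.00003 - 0.00000j   from Y*(Ω₁)=-0.04177 + 0.01481j, Y(Ω₂)=-0.00060 - 0.00012j
  term(m=-6) = 0.00031 + 0.00085j   from Y*(Ω₁)=-0.06162 + 0.15381j, Y(Ω₂)=0.00408 - 0.00367j
  term(m=-5) = -0.00931 + 0.00578j   from Y*(Ω₁)=0.16105 + 0.31875j, Y(Ω₂)=0.00268 + 0.03056j
  term(m=-4) = -0.03699 - 0.03905j   from Y*(Ω₁)=0.43935 + 0.11408j, Y(Ω₂)=-0.10049 - 0.06278j
  term(m=-3) = 0.04057 - 0.05813j   from Y*(Ω₁)=0.18551 - 0.12552j, Y(Ω₂)=0.29544 - 0.11344j
  term(m=-2) = -0.11609 - 0.04993j   from Y*(Ω₁)=-0.02988 + 0.23401j, Y(Ω₂)=-0.14762 + 0.51494j
  term(m=-1) = 0.02759 - 0.13398j   from Y*(Ω₁)=0.22721 + 0.25807j, Y(Ω₂)=-0.23944 - 0.31772j
  term(m=+0) = 0.03774 + 0.00000j   from Y*(Ω₁)=-0.13983 + 0.00000j, Y(Ω₂)=-0.26991 + 0.00000j
  term(m=+1) = 0.02759 + 0.13398j   from Y*(Ω₁)=-0.22721 + 0.25807j, Y(Ω₂)=0.23944 - 0.31772j
  term(m=+2) = -0.11609 + 0.04993j   from Y*(Ω₁)=-0.02988 - 0.23401j, Y(Ω₂)=-0.14762 - 0.51494j
  term(m=+3) = 0.04057 + 0.05813j   from Y*(Ω₁)=-0.18551 - 0.12552j, Y(Ω₂)=-0.29544 - 0.11344j
  term(m=+4) = -0.03699 + 0.03905j   from Y*(Ω₁)=0.43935 - 0.11408j, Y(Ω₂)=-0.10049 + 0.06278j
  term(m=+5) = -0.00931 - 0.00578j   from Y*(Ω₁)=-0.16105 + 0.31875j, Y(Ω₂)=-0.00268 + 0.03056j
  term(m=+6) = 0.00031 - 0.00085j   from Y*(Ω₁)=-0.06162 - 0.15381j, Y(Ω₂)=0.00408 + 0.00367j
  term(m=+7) = 0.00003 + 0.00000j   from Y*(Ω₁)=0.04177 + 0.01481j, Y(Ω₂)=0.00060 - 0.00012j
Σ over m = -0.15003 - 0.00000j; ×(4π/15) → -0.12569 - 0.00000j. Real part: -0.125690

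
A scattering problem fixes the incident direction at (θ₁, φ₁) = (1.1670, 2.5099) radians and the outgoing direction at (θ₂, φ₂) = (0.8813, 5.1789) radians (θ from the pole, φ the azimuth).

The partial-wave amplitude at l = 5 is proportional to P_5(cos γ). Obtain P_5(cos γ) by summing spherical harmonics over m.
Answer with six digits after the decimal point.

Expand P_5 via completeness: Σ_{m} conj(Y_{5,m}) at Ω₁ times Y_{5,m} at Ω₂ —
  term(m=-5) = +0.027574-0.027203i   from Y*(Ω₁)=+0.305153-0.005149i, Y(Ω₂)=+0.091838-0.087595i
  term(m=-4) = -0.042868+0.129544i   from Y*(Ω₁)=-0.336856-0.237861i, Y(Ω₂)=-0.096284-0.316580i
  term(m=-3) = -0.006704-0.043468i   from Y*(Ω₁)=+0.033379+0.099298i, Y(Ω₂)=-0.413700-0.071552i
  term(m=-2) = -0.024321-0.033666i   from Y*(Ω₁)=-0.091475+0.288131i, Y(Ω₂)=-0.081801+0.110379i
  term(m=-1) = -0.052521-0.026850i   from Y*(Ω₁)=+0.157070-0.114930i, Y(Ω₂)=-0.136313-0.270686i
  term(m=+0) = -0.058610+0.000000i   from Y*(Ω₁)=+0.261687-0.000000i, Y(Ω₂)=-0.223970+0.000000i
  term(m=+1) = -0.052521+0.026850i   from Y*(Ω₁)=-0.157070-0.114930i, Y(Ω₂)=+0.136313-0.270686i
  term(m=+2) = -0.024321+0.033666i   from Y*(Ω₁)=-0.091475-0.288131i, Y(Ω₂)=-0.081801-0.110379i
  term(m=+3) = -0.006704+0.043468i   from Y*(Ω₁)=-0.033379+0.099298i, Y(Ω₂)=+0.413700-0.071552i
  term(m=+4) = -0.042868-0.129544i   from Y*(Ω₁)=-0.336856+0.237861i, Y(Ω₂)=-0.096284+0.316580i
  term(m=+5) = +0.027574+0.027203i   from Y*(Ω₁)=-0.305153-0.005149i, Y(Ω₂)=-0.091838-0.087595i
Σ over m = -0.256290-0.000000i; ×(4π/11) → -0.292786-0.000000i. Real part: -0.292786

-0.292786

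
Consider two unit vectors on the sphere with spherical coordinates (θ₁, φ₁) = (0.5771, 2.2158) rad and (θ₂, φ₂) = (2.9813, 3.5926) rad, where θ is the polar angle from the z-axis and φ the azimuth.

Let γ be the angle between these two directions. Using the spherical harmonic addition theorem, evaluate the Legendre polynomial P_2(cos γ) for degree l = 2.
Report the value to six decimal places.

0.485408

Expand P_2 via completeness: Σ_{m} conj(Y_{2,m}) at Ω₁ times Y_{2,m} at Ω₂ —
  term(m=-2) = -0.00105 - 0.00043j   from Y*(Ω₁)=-0.03186 - 0.11048j, Y(Ω₂)=0.00610 - 0.00772j
  term(m=-1) = -0.00829 + 0.04219j   from Y*(Ω₁)=-0.21237 + 0.28227j, Y(Ω₂)=0.10955 - 0.05306j
  term(m=+0) = 0.21181 + 0.00000j   from Y*(Ω₁)=0.34913 + 0.00000j, Y(Ω₂)=0.60668 + 0.00000j
  term(m=+1) = -0.00829 - 0.04219j   from Y*(Ω₁)=0.21237 + 0.28227j, Y(Ω₂)=-0.10955 - 0.05306j
  term(m=+2) = -0.00105 + 0.00043j   from Y*(Ω₁)=-0.03186 + 0.11048j, Y(Ω₂)=0.00610 + 0.00772j
Accumulated sum 0.19314 - 0.00000j; after 4π/(2l+1) scaling, 0.48541 - 0.00000j ⇒ P_2 = 0.485408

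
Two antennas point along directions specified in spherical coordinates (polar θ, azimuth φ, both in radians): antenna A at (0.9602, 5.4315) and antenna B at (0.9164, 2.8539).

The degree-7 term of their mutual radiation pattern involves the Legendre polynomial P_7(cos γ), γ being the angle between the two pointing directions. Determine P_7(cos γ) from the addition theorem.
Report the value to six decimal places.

Addition theorem: P_7(cos γ) = (4π/15) Σ_m Y*_{lm}(Ω₁) Y_{lm}(Ω₂), m = −7…7:
  m=-7: +0.117571+0.039143i × +0.042429-0.089415i = +0.008488-0.008852i  (running Σ = +0.008488-0.008852i)
  m=-6: +0.125673+0.299141i × -0.043959+0.280672i = -0.089485+0.022123i  (running Σ = -0.080997+0.013271i)
  m=-5: -0.194463+0.398528i × -0.058095-0.436440i = +0.185231+0.061719i  (running Σ = +0.104234+0.074990i)
  m=-4: -0.233024+0.063276i × +0.131112+0.293577i = -0.049129-0.060114i  (running Σ = +0.055106+0.014875i)
  m=-3: +0.164336+0.109210i × +0.065512+0.076571i = +0.002404+0.019738i  (running Σ = +0.057509+0.034613i)
  m=-2: +0.045430+0.340662i × -0.308087-0.199823i = +0.054076-0.114031i  (running Σ = +0.111585-0.079418i)
  m=-1: +0.038831-0.044353i × +0.054062+0.015997i = +0.002809-0.001777i  (running Σ = +0.114394-0.081195i)
  m=0: +0.348511-0.000000i × +0.349038+0.000000i = +0.121643+0.000000i  (running Σ = +0.236038-0.081195i)
  m=1: -0.038831-0.044353i × -0.054062+0.015997i = +0.002809+0.001777i  (running Σ = +0.238846-0.079418i)
  m=2: +0.045430-0.340662i × -0.308087+0.199823i = +0.054076+0.114031i  (running Σ = +0.292922+0.034613i)
  m=3: -0.164336+0.109210i × -0.065512+0.076571i = +0.002404-0.019738i  (running Σ = +0.295326+0.014875i)
  m=4: -0.233024-0.063276i × +0.131112-0.293577i = -0.049129+0.060114i  (running Σ = +0.246197+0.074990i)
  m=5: +0.194463+0.398528i × +0.058095-0.436440i = +0.185231-0.061719i  (running Σ = +0.431428+0.013271i)
  m=6: +0.125673-0.299141i × -0.043959-0.280672i = -0.089485-0.022123i  (running Σ = +0.341943-0.008852i)
  m=7: -0.117571+0.039143i × -0.042429-0.089415i = +0.008488+0.008852i  (running Σ = +0.350432+0.000000i)
Total Σ_m = +0.350432+0.000000i. Multiply by 0.837758: +0.293577+0.000000i. P_7(cos γ) = 0.293577

0.293577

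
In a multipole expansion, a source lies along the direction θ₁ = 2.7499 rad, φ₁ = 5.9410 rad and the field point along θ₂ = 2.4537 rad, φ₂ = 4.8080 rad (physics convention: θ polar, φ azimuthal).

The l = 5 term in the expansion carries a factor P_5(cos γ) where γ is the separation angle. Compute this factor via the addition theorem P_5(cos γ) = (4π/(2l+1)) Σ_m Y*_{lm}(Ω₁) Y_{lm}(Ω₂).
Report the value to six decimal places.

Expand P_5 via completeness: Σ_{m} conj(Y_{5,m}) at Ω₁ times Y_{5,m} at Ω₂ —
  [-5]  conj(Y_{5,-5})(Ω₁) = -0.000526-0.003726i ; Y_{5,-5}(Ω₂) = +0.022030+0.042517i ; Δ = +0.000147-0.000104i
  [-4]  conj(Y_{5,-4})(Ω₁) = -0.005782+0.028226i ; Y_{5,-4}(Ω₂) = -0.170951+0.068765i ; Δ = -0.000952-0.005223i
  [-3]  conj(Y_{5,-3})(Ω₁) = +0.066652-0.110130i ; Y_{5,-3}(Ω₂) = -0.109517-0.371285i ; Δ = -0.048189-0.012686i
  [-2]  conj(Y_{5,-2})(Ω₁) = -0.276423+0.225538i ; Y_{5,-2}(Ω₂) = +0.409720-0.079317i ; Δ = -0.095367+0.114332i
  [-1]  conj(Y_{5,-1})(Ω₁) = +0.502808-0.179099i ; Y_{5,-1}(Ω₂) = +0.002434+0.025375i ; Δ = +0.005768+0.012323i
  [+0]  conj(Y_{5,0})(Ω₁) = -0.127209-0.000000i ; Y_{5,0}(Ω₂) = +0.391849+0.000000i ; Δ = -0.049847-0.000000i
  [+1]  conj(Y_{5,1})(Ω₁) = -0.502808-0.179099i ; Y_{5,1}(Ω₂) = -0.002434+0.025375i ; Δ = +0.005768-0.012323i
  [+2]  conj(Y_{5,2})(Ω₁) = -0.276423-0.225538i ; Y_{5,2}(Ω₂) = +0.409720+0.079317i ; Δ = -0.095367-0.114332i
  [+3]  conj(Y_{5,3})(Ω₁) = -0.066652-0.110130i ; Y_{5,3}(Ω₂) = +0.109517-0.371285i ; Δ = -0.048189+0.012686i
  [+4]  conj(Y_{5,4})(Ω₁) = -0.005782-0.028226i ; Y_{5,4}(Ω₂) = -0.170951-0.068765i ; Δ = -0.000952+0.005223i
  [+5]  conj(Y_{5,5})(Ω₁) = +0.000526-0.003726i ; Y_{5,5}(Ω₂) = -0.022030+0.042517i ; Δ = +0.000147+0.000104i
Total Σ_m = -0.327034+0.000000i. Multiply by 1.142397: -0.373603+0.000000i. P_5(cos γ) = -0.373603

-0.373603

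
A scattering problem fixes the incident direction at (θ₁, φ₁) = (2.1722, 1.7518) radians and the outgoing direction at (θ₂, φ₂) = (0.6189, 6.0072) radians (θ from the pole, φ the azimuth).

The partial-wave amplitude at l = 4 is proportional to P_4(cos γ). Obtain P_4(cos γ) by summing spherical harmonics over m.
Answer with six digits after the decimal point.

-0.426275

Expand P_4 via completeness: Σ_{m} conj(Y_{4,m}) at Ω₁ times Y_{4,m} at Ω₂ —
  term(m=-4) = -0.00261 + 0.00992j   from Y*(Ω₁)=0.15324 + 0.13549j, Y(Ω₂)=0.02256 + 0.04476j
  term(m=-3) = -0.07746 + 0.01569j   from Y*(Ω₁)=-0.20514 + 0.33990j, Y(Ω₂)=0.13464 + 0.14662j
  term(m=-2) = -0.07070 - 0.09170j   from Y*(Ω₁)=-0.26393 - 0.09995j, Y(Ω₂)=0.34935 + 0.21514j
  term(m=-1) = -0.02717 + 0.05526j   from Y*(Ω₁)=-0.03016 + 0.16480j, Y(Ω₂)=0.35362 + 0.10015j
  term(m=+0) = 0.05057 + 0.00000j   from Y*(Ω₁)=-0.31915 + 0.00000j, Y(Ω₂)=-0.15845 + 0.00000j
  term(m=+1) = -0.02717 - 0.05526j   from Y*(Ω₁)=0.03016 + 0.16480j, Y(Ω₂)=-0.35362 + 0.10015j
  term(m=+2) = -0.07070 + 0.09170j   from Y*(Ω₁)=-0.26393 + 0.09995j, Y(Ω₂)=0.34935 - 0.21514j
  term(m=+3) = -0.07746 - 0.01569j   from Y*(Ω₁)=0.20514 + 0.33990j, Y(Ω₂)=-0.13464 + 0.14662j
  term(m=+4) = -0.00261 - 0.00992j   from Y*(Ω₁)=0.15324 - 0.13549j, Y(Ω₂)=0.02256 - 0.04476j
Total Σ_m = -0.30530 - 0.00000j. Multiply by 1.396263: -0.42627 - 0.00000j. P_4(cos γ) = -0.426275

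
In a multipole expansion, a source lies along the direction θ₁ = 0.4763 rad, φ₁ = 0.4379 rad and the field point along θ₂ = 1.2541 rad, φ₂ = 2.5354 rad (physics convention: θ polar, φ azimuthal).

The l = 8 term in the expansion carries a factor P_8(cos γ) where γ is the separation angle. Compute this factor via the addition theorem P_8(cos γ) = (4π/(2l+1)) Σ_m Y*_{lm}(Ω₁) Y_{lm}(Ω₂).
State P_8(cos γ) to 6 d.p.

Summing Y*_{l m}(θ₁,φ₁)·Y_{l m}(θ₂,φ₂) over m ∈ [−8, 8]; prefactor 4π/(2·8+1) = 0.739198:
  [-8]  conj(Y_{8,-8})(Ω₁) = -0.00094 - 0.00036j ; Y_{8,-8}(Ω₂) = 0.04686 - 0.33950j ; Δ = -0.00017 + 0.00030j
  [-7]  conj(Y_{8,-7})(Ω₁) = -0.00778 + 0.00059j ; Y_{8,-7}(Ω₂) = 0.20309 + 0.40076j ; Δ = -0.00182 - 0.00300j
  [-6]  conj(Y_{8,-6})(Ω₁) = -0.03302 + 0.01865j ; Y_{8,-6}(Ω₂) = -0.11090 - 0.05995j ; Δ = 0.00478 - 0.00009j
  [-5]  conj(Y_{8,-5})(Ω₁) = -0.07513 + 0.10552j ; Y_{8,-5}(Ω₂) = -0.30136 + 0.03348j ; Δ = 0.01911 - 0.03431j
  [-4]  conj(Y_{8,-4})(Ω₁) = -0.05648 + 0.30897j ; Y_{8,-4}(Ω₂) = 0.18930 - 0.16497j ; Δ = 0.04028 + 0.06781j
  [-3]  conj(Y_{8,-3})(Ω₁) = 0.12921 + 0.49147j ; Y_{8,-3}(Ω₂) = 0.04838 - 0.19126j ; Δ = 0.10025 - 0.00093j
  [-2]  conj(Y_{8,-2})(Ω₁) = 0.27408 + 0.32872j ; Y_{8,-2}(Ω₂) = 0.10073 + 0.26891j ; Δ = -0.06079 + 0.10682j
  [-1]  conj(Y_{8,-1})(Ω₁) = -0.08769 - 0.04106j ; Y_{8,-1}(Ω₂) = 0.12045 + 0.08351j ; Δ = -0.00713 - 0.01227j
  [+0]  conj(Y_{8,0})(Ω₁) = -0.46624 + 0.00000j ; Y_{8,0}(Ω₂) = -0.29447 + 0.00000j ; Δ = 0.13729 + 0.00000j
  [+1]  conj(Y_{8,1})(Ω₁) = 0.08769 - 0.04106j ; Y_{8,1}(Ω₂) = -0.12045 + 0.08351j ; Δ = -0.00713 + 0.01227j
  [+2]  conj(Y_{8,2})(Ω₁) = 0.27408 - 0.32872j ; Y_{8,2}(Ω₂) = 0.10073 - 0.26891j ; Δ = -0.06079 - 0.10682j
  [+3]  conj(Y_{8,3})(Ω₁) = -0.12921 + 0.49147j ; Y_{8,3}(Ω₂) = -0.04838 - 0.19126j ; Δ = 0.10025 + 0.00093j
  [+4]  conj(Y_{8,4})(Ω₁) = -0.05648 - 0.30897j ; Y_{8,4}(Ω₂) = 0.18930 + 0.16497j ; Δ = 0.04028 - 0.06781j
  [+5]  conj(Y_{8,5})(Ω₁) = 0.07513 + 0.10552j ; Y_{8,5}(Ω₂) = 0.30136 + 0.03348j ; Δ = 0.01911 + 0.03431j
  [+6]  conj(Y_{8,6})(Ω₁) = -0.03302 - 0.01865j ; Y_{8,6}(Ω₂) = -0.11090 + 0.05995j ; Δ = 0.00478 + 0.00009j
  [+7]  conj(Y_{8,7})(Ω₁) = 0.00778 + 0.00059j ; Y_{8,7}(Ω₂) = -0.20309 + 0.40076j ; Δ = -0.00182 + 0.00300j
  [+8]  conj(Y_{8,8})(Ω₁) = -0.00094 + 0.00036j ; Y_{8,8}(Ω₂) = 0.04686 + 0.33950j ; Δ = -0.00017 - 0.00030j
Total Σ_m = 0.32631 + 0.00000j. Multiply by 0.739198: 0.24121 + 0.00000j. P_8(cos γ) = 0.241208

0.241208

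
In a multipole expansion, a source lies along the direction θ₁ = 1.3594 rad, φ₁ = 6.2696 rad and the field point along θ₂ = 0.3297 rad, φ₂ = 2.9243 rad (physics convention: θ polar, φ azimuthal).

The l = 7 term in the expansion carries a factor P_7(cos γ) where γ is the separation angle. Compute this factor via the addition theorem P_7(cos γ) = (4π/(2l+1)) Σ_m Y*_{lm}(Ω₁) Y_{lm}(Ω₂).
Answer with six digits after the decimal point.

Addition theorem: P_7(cos γ) = (4π/15) Σ_m Y*_{lm}(Ω₁) Y_{lm}(Ω₂), m = −7…7:
  m=-7: +0.425204-0.040558i × -0.000009-0.000186i = -0.000011-0.000079i  (running Σ = -0.000011-0.000079i)
  m=-6: +0.341837-0.027926i × +0.000538+0.001966i = +0.000239+0.000657i  (running Σ = +0.000227+0.000578i)
  m=-5: -0.139890+0.009517i × -0.006465-0.012287i = +0.001021+0.001657i  (running Σ = +0.001249+0.002236i)
  m=-4: -0.341119+0.018555i × +0.042531+0.050328i = -0.015442-0.016379i  (running Σ = -0.014193-0.014143i)
  m=-3: +0.038376-0.001565i × -0.174633-0.133275i = -0.006910-0.004841i  (running Σ = -0.021104-0.018984i)
  m=-2: +0.327344-0.008896i × +0.438034+0.203328i = +0.145197+0.062661i  (running Σ = +0.124093+0.043677i)
  m=-1: +0.001294-0.000018i × -0.543722-0.120042i = -0.000706-0.000146i  (running Σ = +0.123387+0.043531i)
  m=0: -0.321490-0.000000i × -0.039331+0.000000i = +0.012645+0.000000i  (running Σ = +0.136032+0.043531i)
  m=1: -0.001294-0.000018i × +0.543722-0.120042i = -0.000706+0.000146i  (running Σ = +0.135326+0.043677i)
  m=2: +0.327344+0.008896i × +0.438034-0.203328i = +0.145197-0.062661i  (running Σ = +0.280523-0.018984i)
  m=3: -0.038376-0.001565i × +0.174633-0.133275i = -0.006910+0.004841i  (running Σ = +0.273612-0.014143i)
  m=4: -0.341119-0.018555i × +0.042531-0.050328i = -0.015442+0.016379i  (running Σ = +0.258170+0.002236i)
  m=5: +0.139890+0.009517i × +0.006465-0.012287i = +0.001021-0.001657i  (running Σ = +0.259192+0.000578i)
  m=6: +0.341837+0.027926i × +0.000538-0.001966i = +0.000239-0.000657i  (running Σ = +0.259431-0.000079i)
  m=7: -0.425204-0.040558i × +0.000009-0.000186i = -0.000011+0.000079i  (running Σ = +0.259419+0.000000i)
Total Σ_m = +0.259419+0.000000i. Multiply by 0.837758: +0.217330+0.000000i. P_7(cos γ) = 0.217330

0.217330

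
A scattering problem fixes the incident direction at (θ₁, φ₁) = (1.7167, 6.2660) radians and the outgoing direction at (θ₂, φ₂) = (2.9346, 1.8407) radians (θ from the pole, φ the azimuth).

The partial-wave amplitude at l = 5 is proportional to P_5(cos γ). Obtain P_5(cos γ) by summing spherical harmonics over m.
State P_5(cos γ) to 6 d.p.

0.153541

Addition theorem: P_5(cos γ) = (4π/11) Σ_m Y*_{lm}(Ω₁) Y_{lm}(Ω₂), m = −5…5:
  term(m=-5) = -0.00007 - 0.00001j   from Y*(Ω₁)=0.43837 - 0.03776j, Y(Ω₂)=-0.00017 - 0.00004j
  term(m=-4) = 0.00021 - 0.00048j   from Y*(Ω₁)=-0.20398 + 0.01404j, Y(Ω₂)=-0.00121 + 0.00226j
  term(m=-3) = -0.00471 - 0.00404j   from Y*(Ω₁)=-0.27094 + 0.01398j, Y(Ω₂)=0.01657 + 0.01578j
  term(m=-2) = 0.02489 - 0.01610j   from Y*(Ω₁)=0.22576 - 0.00776j, Y(Ω₂)=0.11257 - 0.06745j
  term(m=-1) = -0.02889 - 0.09783j   from Y*(Ω₁)=0.22605 - 0.00389j, Y(Ω₂)=-0.12031 - 0.43487j
  term(m=+0) = 0.15153 + 0.00000j   from Y*(Ω₁)=-0.23037 + 0.00000j, Y(Ω₂)=-0.65778 + 0.00000j
  term(m=+1) = -0.02889 + 0.09783j   from Y*(Ω₁)=-0.22605 - 0.00389j, Y(Ω₂)=0.12031 - 0.43487j
  term(m=+2) = 0.02489 + 0.01610j   from Y*(Ω₁)=0.22576 + 0.00776j, Y(Ω₂)=0.11257 + 0.06745j
  term(m=+3) = -0.00471 + 0.00404j   from Y*(Ω₁)=0.27094 + 0.01398j, Y(Ω₂)=-0.01657 + 0.01578j
  term(m=+4) = 0.00021 + 0.00048j   from Y*(Ω₁)=-0.20398 - 0.01404j, Y(Ω₂)=-0.00121 - 0.00226j
  term(m=+5) = -0.00007 + 0.00001j   from Y*(Ω₁)=-0.43837 - 0.03776j, Y(Ω₂)=0.00017 - 0.00004j
Total Σ_m = 0.13440 - 0.00000j. Multiply by 1.142397: 0.15354 - 0.00000j. P_5(cos γ) = 0.153541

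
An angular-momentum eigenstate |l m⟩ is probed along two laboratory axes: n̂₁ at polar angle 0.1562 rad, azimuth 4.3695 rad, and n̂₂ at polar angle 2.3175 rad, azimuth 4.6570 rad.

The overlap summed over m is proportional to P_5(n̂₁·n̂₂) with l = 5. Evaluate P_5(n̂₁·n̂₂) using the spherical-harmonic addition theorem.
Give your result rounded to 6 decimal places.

Expand P_5 via completeness: Σ_{m} conj(Y_{5,m}) at Ω₁ times Y_{5,m} at Ω₂ —
  m=-5: -0.00004 + 0.00001j × -0.02702 + 0.09507j = 0.00000 - 0.00000j  (running Σ = 0.00000 - 0.00000j)
  m=-4: 0.00017 - 0.00083j × -0.28218 - 0.06356j = -0.00010 + 0.00022j  (running Σ = -0.00010 + 0.00022j)
  m=-3: 0.00868 + 0.00523j × 0.07130 - 0.42516j = 0.00284 - 0.00332j  (running Σ = 0.00274 - 0.00310j)
  m=-2: -0.06044 + 0.04945j × 0.23666 + 0.02632j = -0.01560 + 0.01011j  (running Σ = -0.01286 + 0.00701j)
  m=-1: -0.12287 - 0.34418j × 0.01287 - 0.23217j = -0.08149 + 0.02410j  (running Σ = -0.09435 + 0.03111j)
  m=0: 0.77191 + 0.00000j × 0.30863 + 0.00000j = 0.23823 + 0.00000j  (running Σ = 0.14388 + 0.03111j)
  m=1: 0.12287 - 0.34418j × -0.01287 - 0.23217j = -0.08149 - 0.02410j  (running Σ = 0.06239 + 0.00701j)
  m=2: -0.06044 - 0.04945j × 0.23666 - 0.02632j = -0.01560 - 0.01011j  (running Σ = 0.04679 - 0.00310j)
  m=3: -0.00868 + 0.00523j × -0.07130 - 0.42516j = 0.00284 + 0.00332j  (running Σ = 0.04963 + 0.00022j)
  m=4: 0.00017 + 0.00083j × -0.28218 + 0.06356j = -0.00010 - 0.00022j  (running Σ = 0.04953 - 0.00000j)
  m=5: 0.00004 + 0.00001j × 0.02702 + 0.09507j = 0.00000 + 0.00000j  (running Σ = 0.04953 + 0.00000j)
Σ over m = 0.04953 + 0.00000j; ×(4π/11) → 0.05658 + 0.00000j. Real part: 0.056582

0.056582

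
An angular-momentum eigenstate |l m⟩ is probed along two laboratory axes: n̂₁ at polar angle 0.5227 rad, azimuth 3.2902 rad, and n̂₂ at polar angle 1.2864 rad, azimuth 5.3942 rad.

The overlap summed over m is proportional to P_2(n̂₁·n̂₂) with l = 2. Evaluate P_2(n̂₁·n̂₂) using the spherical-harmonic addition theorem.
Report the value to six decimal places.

Summing Y*_{l m}(θ₁,φ₁)·Y_{l m}(θ₂,φ₂) over m ∈ [−2, 2]; prefactor 4π/(2·2+1) = 2.513274:
  term(m=-2) = -0.016556+0.029992i   from Y*(Ω₁)=+0.092047+0.028193i, Y(Ω₂)=-0.073200+0.348255i
  term(m=-1) = -0.035340-0.059875i   from Y*(Ω₁)=-0.330492-0.049478i, Y(Ω₂)=+0.131115+0.161539i
  term(m=+0) = -0.095152+0.000000i   from Y*(Ω₁)=+0.394976-0.000000i, Y(Ω₂)=-0.240905+0.000000i
  term(m=+1) = -0.035340+0.059875i   from Y*(Ω₁)=+0.330492-0.049478i, Y(Ω₂)=-0.131115+0.161539i
  term(m=+2) = -0.016556-0.029992i   from Y*(Ω₁)=+0.092047-0.028193i, Y(Ω₂)=-0.073200-0.348255i
Σ over m = -0.198944+0.000000i; ×(4π/5) → -0.500000+0.000000i. Real part: -0.500000

-0.500000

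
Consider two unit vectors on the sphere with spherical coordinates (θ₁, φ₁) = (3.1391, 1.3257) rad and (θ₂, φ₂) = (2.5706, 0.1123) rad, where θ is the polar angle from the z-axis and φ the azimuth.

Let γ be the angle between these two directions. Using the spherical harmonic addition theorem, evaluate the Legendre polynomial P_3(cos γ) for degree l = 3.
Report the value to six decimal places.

Expand P_3 via completeness: Σ_{m} conj(Y_{3,m}) at Ω₁ times Y_{3,m} at Ω₂ —
  m=-3: -0.00000 - 0.00000j × 0.06217 - 0.02177j = -0.00000 - 0.00000j  (running Σ = -0.00000 - 0.00000j)
  m=-2: 0.00001 - 0.00000j × -0.24486 + 0.05594j = -0.00000 + 0.00000j  (running Σ = -0.00000 + 0.00000j)
  m=-1: 0.00078 + 0.00313j × 0.44077 - 0.04971j = 0.00050 + 0.00134j  (running Σ = 0.00050 + 0.00134j)
  m=0: -0.74634 + 0.00000j × -0.16938 + 0.00000j = 0.12642 + 0.00000j  (running Σ = 0.12692 + 0.00134j)
  m=1: -0.00078 + 0.00313j × -0.44077 - 0.04971j = 0.00050 - 0.00134j  (running Σ = 0.12742 + 0.00000j)
  m=2: 0.00001 + 0.00000j × -0.24486 - 0.05594j = -0.00000 - 0.00000j  (running Σ = 0.12741 - 0.00000j)
  m=3: 0.00000 - 0.00000j × -0.06217 - 0.02177j = -0.00000 + 0.00000j  (running Σ = 0.12741 + 0.00000j)
Total Σ_m = 0.12741 + 0.00000j. Multiply by 1.795196: 0.22873 + 0.00000j. P_3(cos γ) = 0.228734

0.228734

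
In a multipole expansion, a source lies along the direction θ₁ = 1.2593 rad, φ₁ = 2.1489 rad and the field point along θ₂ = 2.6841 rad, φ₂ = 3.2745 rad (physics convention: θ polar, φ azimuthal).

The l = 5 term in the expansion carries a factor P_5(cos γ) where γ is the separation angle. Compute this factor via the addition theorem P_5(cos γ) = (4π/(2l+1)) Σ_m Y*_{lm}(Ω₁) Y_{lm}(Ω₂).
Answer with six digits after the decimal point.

Addition theorem: P_5(cos γ) = (4π/11) Σ_m Y*_{lm}(Ω₁) Y_{lm}(Ω₂), m = −5…5:
  m=-5: -0.09011 - 0.35132j × -0.00614 + 0.00481j = 0.00224 + 0.00172j  (running Σ = 0.00224 + 0.00172j)
  m=-4: -0.24945 + 0.27231j × -0.04320 + 0.02541j = 0.00386 - 0.01810j  (running Σ = 0.00610 - 0.01638j)
  m=-3: -0.04552 - 0.00751j × -0.17155 + 0.07227j = 0.00835 - 0.00200j  (running Σ = 0.01445 - 0.01838j)
  m=-2: 0.13615 + 0.30937j × -0.40493 + 0.11024j = -0.08924 - 0.11026j  (running Σ = -0.07479 - 0.12864j)
  m=-1: 0.02162 - 0.03313j × -0.46786 + 0.06255j = -0.00804 + 0.01685j  (running Σ = -0.08283 - 0.11179j)
  m=0: 0.32190 + 0.00000j × 0.05535 + 0.00000j = 0.01782 + 0.00000j  (running Σ = -0.06501 - 0.11179j)
  m=1: -0.02162 - 0.03313j × 0.46786 + 0.06255j = -0.00804 - 0.01685j  (running Σ = -0.07305 - 0.12864j)
  m=2: 0.13615 - 0.30937j × -0.40493 - 0.11024j = -0.08924 + 0.11026j  (running Σ = -0.16229 - 0.01838j)
  m=3: 0.04552 - 0.00751j × 0.17155 + 0.07227j = 0.00835 + 0.00200j  (running Σ = -0.15394 - 0.01638j)
  m=4: -0.24945 - 0.27231j × -0.04320 - 0.02541j = 0.00386 + 0.01810j  (running Σ = -0.15008 + 0.00172j)
  m=5: 0.09011 - 0.35132j × 0.00614 + 0.00481j = 0.00224 - 0.00172j  (running Σ = -0.14784 - 0.00000j)
Σ over m = -0.14784 - 0.00000j; ×(4π/11) → -0.16889 - 0.00000j. Real part: -0.168888

-0.168888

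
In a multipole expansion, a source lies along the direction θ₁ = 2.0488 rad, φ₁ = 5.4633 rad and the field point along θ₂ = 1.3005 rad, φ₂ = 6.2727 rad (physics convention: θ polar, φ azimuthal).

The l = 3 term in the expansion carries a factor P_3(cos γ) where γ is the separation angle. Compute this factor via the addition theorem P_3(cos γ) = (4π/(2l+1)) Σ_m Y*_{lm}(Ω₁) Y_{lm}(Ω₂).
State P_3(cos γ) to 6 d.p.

Term-by-term m-sum for l=3 (normalisation 4π/7 = 1.795196):
  m=-3: Y*=-0.226748-0.184090i  Y=+0.373223+0.011744i  product -0.082466-0.071369i
  m=-2: Y*=+0.025544+0.369759i  Y=+0.253375+0.005314i  product +0.004507+0.093824i
  m=-1: Y*=+0.011363-0.012175i  Y=-0.200408-0.002101i  product -0.002303+0.002416i
  m=+0: Y*=+0.333365-0.000000i  Y=-0.263411+0.000000i  product -0.087812+0.000000i
  m=+1: Y*=-0.011363-0.012175i  Y=+0.200408-0.002101i  product -0.002303-0.002416i
  m=+2: Y*=+0.025544-0.369759i  Y=+0.253375-0.005314i  product +0.004507-0.093824i
  m=+3: Y*=+0.226748-0.184090i  Y=-0.373223+0.011744i  product -0.082466+0.071369i
Accumulated sum -0.248334+0.000000i; after 4π/(2l+1) scaling, -0.445808+0.000000i ⇒ P_3 = -0.445808

-0.445808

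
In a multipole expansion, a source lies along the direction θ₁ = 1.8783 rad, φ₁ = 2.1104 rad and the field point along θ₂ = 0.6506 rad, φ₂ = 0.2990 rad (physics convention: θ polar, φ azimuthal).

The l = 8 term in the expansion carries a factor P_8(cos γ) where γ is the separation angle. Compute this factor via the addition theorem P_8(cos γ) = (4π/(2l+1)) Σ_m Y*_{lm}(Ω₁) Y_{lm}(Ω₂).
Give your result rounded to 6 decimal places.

Summing Y*_{l m}(θ₁,φ₁)·Y_{l m}(θ₂,φ₂) over m ∈ [−8, 8]; prefactor 4π/(2·8+1) = 0.739198:
  [-8]  conj(Y_{8,-8})(Ω₁) = (-0.135231, -0.323852) ; Y_{8,-8}(Ω₂) = (-0.006831, -0.006359) ; Δ = (-0.001136, 0.003072)
  [-7]  conj(Y_{8,-7})(Ω₁) = (0.264676, -0.358748) ; Y_{8,-7}(Ω₂) = (-0.024464, -0.042510) ; Δ = (-0.021725, -0.002475)
  [-6]  conj(Y_{8,-6})(Ω₁) = (0.105102, 0.010124) ; Y_{8,-6}(Ω₂) = (-0.034950, -0.153973) ; Δ = (-0.002114, -0.016537)
  [-5]  conj(Y_{8,-5})(Ω₁) = (-0.135058, -0.284239) ; Y_{8,-5}(Ω₂) = (0.025946, -0.341659) ; Δ = (-0.100617, 0.038769)
  [-4]  conj(Y_{8,-4})(Ω₁) = (0.129440, -0.194322) ; Y_{8,-4}(Ω₂) = (0.176586, -0.448882) ; Δ = (-0.064370, -0.092418)
  [-3]  conj(Y_{8,-3})(Ω₁) = (-0.216134, -0.010386) ; Y_{8,-3}(Ω₂) = (0.209358, -0.262205) ; Δ = (-0.047973, 0.054497)
  [-2]  conj(Y_{8,-2})(Ω₁) = (-0.129039, -0.241000) ; Y_{8,-2}(Ω₂) = (-0.111035, 0.075637) ; Δ = (0.032556, 0.016999)
  [-1]  conj(Y_{8,-1})(Ω₁) = (-0.086628, 0.144647) ; Y_{8,-1}(Ω₂) = (-0.391993, 0.120828) ; Δ = (0.016480, -0.067168)
  [+0]  conj(Y_{8,0})(Ω₁) = (-0.282169, -0.000000) ; Y_{8,0}(Ω₂) = (0.005448, 0.000000) ; Δ = (-0.001537, -0.000000)
  [+1]  conj(Y_{8,1})(Ω₁) = (0.086628, 0.144647) ; Y_{8,1}(Ω₂) = (0.391993, 0.120828) ; Δ = (0.016480, 0.067168)
  [+2]  conj(Y_{8,2})(Ω₁) = (-0.129039, 0.241000) ; Y_{8,2}(Ω₂) = (-0.111035, -0.075637) ; Δ = (0.032556, -0.016999)
  [+3]  conj(Y_{8,3})(Ω₁) = (0.216134, -0.010386) ; Y_{8,3}(Ω₂) = (-0.209358, -0.262205) ; Δ = (-0.047973, -0.054497)
  [+4]  conj(Y_{8,4})(Ω₁) = (0.129440, 0.194322) ; Y_{8,4}(Ω₂) = (0.176586, 0.448882) ; Δ = (-0.064370, 0.092418)
  [+5]  conj(Y_{8,5})(Ω₁) = (0.135058, -0.284239) ; Y_{8,5}(Ω₂) = (-0.025946, -0.341659) ; Δ = (-0.100617, -0.038769)
  [+6]  conj(Y_{8,6})(Ω₁) = (0.105102, -0.010124) ; Y_{8,6}(Ω₂) = (-0.034950, 0.153973) ; Δ = (-0.002114, 0.016537)
  [+7]  conj(Y_{8,7})(Ω₁) = (-0.264676, -0.358748) ; Y_{8,7}(Ω₂) = (0.024464, -0.042510) ; Δ = (-0.021725, 0.002475)
  [+8]  conj(Y_{8,8})(Ω₁) = (-0.135231, 0.323852) ; Y_{8,8}(Ω₂) = (-0.006831, 0.006359) ; Δ = (-0.001136, -0.003072)
Σ over m = (-0.379335, -0.000000); ×(4π/17) → (-0.280404, -0.000000). Real part: -0.280404

-0.280404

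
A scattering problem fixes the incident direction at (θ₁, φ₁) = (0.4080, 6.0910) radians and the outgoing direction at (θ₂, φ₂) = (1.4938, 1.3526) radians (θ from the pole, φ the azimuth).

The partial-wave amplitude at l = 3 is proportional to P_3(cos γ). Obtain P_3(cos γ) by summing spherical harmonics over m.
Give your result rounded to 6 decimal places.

Expand P_3 via completeness: Σ_{m} conj(Y_{3,m}) at Ω₁ times Y_{3,m} at Ω₂ —
  m=-3: Y*=0.02185 - 0.01421j  Y=-0.25177 + 0.32805j  product -0.00084 + 0.01074j
  m=-2: Y*=0.13691 - 0.05538j  Y=-0.07082 - 0.03303j  product -0.01153 - 0.00060j
  m=-1: Y*=0.40440 - 0.07869j  Y=-0.06769 + 0.30528j  product -0.00335 + 0.12878j
  m=+0: Y*=0.41546 + 0.00000j  Y=-0.08527 + 0.00000j  product -0.03542 + 0.00000j
  m=+1: Y*=-0.40440 - 0.07869j  Y=0.06769 + 0.30528j  product -0.00335 - 0.12878j
  m=+2: Y*=0.13691 + 0.05538j  Y=-0.07082 + 0.03303j  product -0.01153 + 0.00060j
  m=+3: Y*=-0.02185 - 0.01421j  Y=0.25177 + 0.32805j  product -0.00084 - 0.01074j
Σ over m = -0.06686 + 0.00000j; ×(4π/7) → -0.12002 + 0.00000j. Real part: -0.120019

-0.120019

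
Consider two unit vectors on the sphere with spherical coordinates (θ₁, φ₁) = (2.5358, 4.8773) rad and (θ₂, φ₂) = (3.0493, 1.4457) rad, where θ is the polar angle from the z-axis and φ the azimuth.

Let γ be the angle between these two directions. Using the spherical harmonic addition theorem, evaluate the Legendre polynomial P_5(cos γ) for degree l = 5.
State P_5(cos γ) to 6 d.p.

-0.419539

Term-by-term m-sum for l=5 (normalisation 4π/11 = 1.142397):
  term(m=-5) = (-0.000000, -0.000000)   from Y*(Ω₁)=(0.020400, -0.018862), Y(Ω₂)=(0.000002, -0.000003)
  term(m=-4) = (0.000005, 0.000012)   from Y*(Ω₁)=(-0.100229, -0.077731), Y(Ω₂)=(-0.000093, -0.000051)
  term(m=-3) = (-0.000449, -0.000532)   from Y*(Ω₁)=(-0.154108, 0.285658), Y(Ω₂)=(-0.000787, 0.001996)
  term(m=-2) = (0.010986, 0.007198)   from Y*(Ω₁)=(0.439038, 0.150294), Y(Ω₂)=(0.027421, 0.007007)
  term(m=-1) = (-0.045221, -0.013495)   from Y*(Ω₁)=(0.033806, -0.203134), Y(Ω₂)=(0.028593, -0.227375)
  term(m=+0) = (-0.297887, 0.000000)   from Y*(Ω₁)=(0.339759, -0.000000), Y(Ω₂)=(-0.876759, 0.000000)
  term(m=+1) = (-0.045221, 0.013495)   from Y*(Ω₁)=(-0.033806, -0.203134), Y(Ω₂)=(-0.028593, -0.227375)
  term(m=+2) = (0.010986, -0.007198)   from Y*(Ω₁)=(0.439038, -0.150294), Y(Ω₂)=(0.027421, -0.007007)
  term(m=+3) = (-0.000449, 0.000532)   from Y*(Ω₁)=(0.154108, 0.285658), Y(Ω₂)=(0.000787, 0.001996)
  term(m=+4) = (0.000005, -0.000012)   from Y*(Ω₁)=(-0.100229, 0.077731), Y(Ω₂)=(-0.000093, 0.000051)
  term(m=+5) = (-0.000000, 0.000000)   from Y*(Ω₁)=(-0.020400, -0.018862), Y(Ω₂)=(-0.000002, -0.000003)
Total Σ_m = (-0.367245, -0.000000). Multiply by 1.142397: (-0.419539, -0.000000). P_5(cos γ) = -0.419539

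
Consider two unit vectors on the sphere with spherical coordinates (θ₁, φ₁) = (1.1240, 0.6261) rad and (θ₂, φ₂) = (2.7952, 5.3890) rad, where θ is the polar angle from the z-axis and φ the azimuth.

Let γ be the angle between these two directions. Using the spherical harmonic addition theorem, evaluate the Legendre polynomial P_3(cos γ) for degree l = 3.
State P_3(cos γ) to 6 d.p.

0.437043

Addition theorem: P_3(cos γ) = (4π/7) Σ_m Y*_{lm}(Ω₁) Y_{lm}(Ω₂), m = −3…3:
  m=-3: Y*=-0.09263 + 0.29167j  Y=-0.01464 + 0.00723j  product -0.00075 - 0.00494j
  m=-2: Y*=0.11249 + 0.34107j  Y=0.02392 - 0.10819j  product 0.03959 - 0.00401j
  m=-1: Y*=-0.01572 - 0.01136j  Y=0.23522 + 0.29290j  product -0.00037 - 0.00728j
  m=+0: Y*=-0.33321 + 0.00000j  Y=-0.49973 + 0.00000j  product 0.16651 + 0.00000j
  m=+1: Y*=0.01572 - 0.01136j  Y=-0.23522 + 0.29290j  product -0.00037 + 0.00728j
  m=+2: Y*=0.11249 - 0.34107j  Y=0.02392 + 0.10819j  product 0.03959 + 0.00401j
  m=+3: Y*=0.09263 + 0.29167j  Y=0.01464 + 0.00723j  product -0.00075 + 0.00494j
Total Σ_m = 0.24345 + 0.00000j. Multiply by 1.795196: 0.43704 + 0.00000j. P_3(cos γ) = 0.437043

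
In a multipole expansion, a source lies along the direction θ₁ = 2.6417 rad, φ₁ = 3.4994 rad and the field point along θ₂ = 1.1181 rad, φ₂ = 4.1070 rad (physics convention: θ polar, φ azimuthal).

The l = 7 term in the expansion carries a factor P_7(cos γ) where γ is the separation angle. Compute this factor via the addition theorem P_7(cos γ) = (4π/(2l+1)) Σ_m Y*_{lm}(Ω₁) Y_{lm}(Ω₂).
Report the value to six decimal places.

Term-by-term m-sum for l=7 (normalisation 4π/15 = 0.837758):
  m=-7: (0.002337, -0.001729) × (-0.211523, 0.108691) = (-0.000306, 0.000620)  (running Σ = (-0.000306, 0.000620))
  m=-6: (0.010848, -0.016702) × (0.381719, 0.203968) = (0.007548, -0.004163)  (running Σ = (0.007241, -0.003543))
  m=-5: (0.018118, -0.081698) × (-0.036709, -0.318787) = (-0.026709, -0.002777)  (running Σ = (-0.019468, -0.006320))
  m=-4: (-0.033171, -0.236122) × (0.080949, -0.071003) = (-0.019450, -0.016759)  (running Σ = (-0.038919, -0.023078))
  m=-3: (-0.215102, -0.396211) × (-0.342836, -0.085852) = (0.039729, 0.154302)  (running Σ = (0.000811, 0.131224))
  m=-2: (-0.359796, -0.312785) × (0.015801, 0.041977) = (0.007445, -0.020045)  (running Σ = (0.008255, 0.111178))
  m=-1: (-0.038714, -0.014475) × (-0.186776, 0.269877) = (0.011137, -0.007744)  (running Σ = (0.019393, 0.103434))
  m=0: (0.447931, -0.000000) × (0.086708, 0.000000) = (0.038839, 0.000000)  (running Σ = (0.058232, 0.103434))
  m=1: (0.038714, -0.014475) × (0.186776, 0.269877) = (0.011137, 0.007744)  (running Σ = (0.069369, 0.111178))
  m=2: (-0.359796, 0.312785) × (0.015801, -0.041977) = (0.007445, 0.020045)  (running Σ = (0.076814, 0.131224))
  m=3: (0.215102, -0.396211) × (0.342836, -0.085852) = (0.039729, -0.154302)  (running Σ = (0.116543, -0.023078))
  m=4: (-0.033171, 0.236122) × (0.080949, 0.071003) = (-0.019450, 0.016759)  (running Σ = (0.097093, -0.006320))
  m=5: (-0.018118, -0.081698) × (0.036709, -0.318787) = (-0.026709, 0.002777)  (running Σ = (0.070383, -0.003543))
  m=6: (0.010848, 0.016702) × (0.381719, -0.203968) = (0.007548, 0.004163)  (running Σ = (0.077931, 0.000620))
  m=7: (-0.002337, -0.001729) × (0.211523, 0.108691) = (-0.000306, -0.000620)  (running Σ = (0.077625, -0.000000))
Total Σ_m = (0.077625, -0.000000). Multiply by 0.837758: (0.065031, -0.000000). P_7(cos γ) = 0.065031

0.065031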